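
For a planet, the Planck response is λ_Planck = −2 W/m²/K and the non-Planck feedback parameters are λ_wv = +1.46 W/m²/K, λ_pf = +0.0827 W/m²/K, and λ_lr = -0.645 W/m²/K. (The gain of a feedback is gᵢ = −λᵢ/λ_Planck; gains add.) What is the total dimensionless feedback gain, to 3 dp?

0.449

Convert to gains: g_wv = 1.46/2 = 0.73; g_pf = 0.0827/2 = 0.04135; g_lr = -0.645/2 = -0.3225.
Total gain g = 0.44885.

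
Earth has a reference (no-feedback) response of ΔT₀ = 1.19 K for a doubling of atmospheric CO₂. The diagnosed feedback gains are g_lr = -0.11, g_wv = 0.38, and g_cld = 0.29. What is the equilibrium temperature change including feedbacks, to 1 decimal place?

Total gain g = -0.11 + 0.38 + 0.29 = 0.56.
Amplification A = 1/(1 − 0.56) = 2.273.
ΔT = 1.19 × 2.273 = 2.7 K.

2.7 K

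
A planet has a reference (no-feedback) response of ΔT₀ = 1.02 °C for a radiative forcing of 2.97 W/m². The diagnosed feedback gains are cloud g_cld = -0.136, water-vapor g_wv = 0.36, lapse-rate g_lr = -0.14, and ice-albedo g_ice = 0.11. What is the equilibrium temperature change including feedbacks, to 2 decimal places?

Total gain g = -0.136 + 0.36 − 0.14 + 0.11 = 0.194.
Amplification A = 1/(1 − 0.194) = 1.241.
ΔT = 1.02 × 1.241 = 1.27 °C.

1.27 °C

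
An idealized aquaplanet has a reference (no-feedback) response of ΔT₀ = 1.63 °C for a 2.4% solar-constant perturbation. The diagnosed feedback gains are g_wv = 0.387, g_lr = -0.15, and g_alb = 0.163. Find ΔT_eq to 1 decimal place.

2.7 °C

Total gain g = 0.387 − 0.15 + 0.163 = 0.4.
Amplification A = 1/(1 − 0.4) = 1.667.
ΔT = 1.63 × 1.667 = 2.7 °C.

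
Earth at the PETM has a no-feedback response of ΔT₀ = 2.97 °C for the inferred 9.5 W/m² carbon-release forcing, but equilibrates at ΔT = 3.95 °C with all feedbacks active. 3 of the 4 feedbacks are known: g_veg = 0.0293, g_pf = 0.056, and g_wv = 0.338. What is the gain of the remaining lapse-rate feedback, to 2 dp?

Amplification A = ΔT/ΔT₀ = 3.95/2.97 = 1.33.
Total gain g = 1 − 1/A = 1 − 1/1.33 = 0.2481.
Known gains sum to 0.0293 + 0.056 + 0.338 = 0.4233.
g_lr = 0.2481 − 0.4233 = -0.18.

-0.18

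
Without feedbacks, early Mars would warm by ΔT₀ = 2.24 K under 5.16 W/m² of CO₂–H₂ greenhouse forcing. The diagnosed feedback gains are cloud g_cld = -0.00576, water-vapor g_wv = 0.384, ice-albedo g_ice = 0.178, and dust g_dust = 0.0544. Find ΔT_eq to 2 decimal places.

5.75 K

Total gain g = -0.00576 + 0.384 + 0.178 + 0.0544 = 0.61064.
Amplification A = 1/(1 − 0.61064) = 2.568.
ΔT = 2.24 × 2.568 = 5.75 K.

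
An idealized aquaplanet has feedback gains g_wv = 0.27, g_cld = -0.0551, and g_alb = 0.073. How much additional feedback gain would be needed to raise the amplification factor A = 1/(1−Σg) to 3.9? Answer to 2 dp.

Current total gain = 0.2879.
Target gain for A = 3.9: g* = 1 − 1/3.9 = 0.7436.
Additional gain needed = 0.7436 − 0.2879 = 0.46.

0.46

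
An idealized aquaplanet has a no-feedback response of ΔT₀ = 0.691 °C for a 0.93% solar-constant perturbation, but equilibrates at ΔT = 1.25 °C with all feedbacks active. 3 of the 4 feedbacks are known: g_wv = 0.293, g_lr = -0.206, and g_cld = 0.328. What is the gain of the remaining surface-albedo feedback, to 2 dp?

Amplification A = ΔT/ΔT₀ = 1.25/0.691 = 1.809.
Total gain g = 1 − 1/A = 1 − 1/1.809 = 0.4472.
Known gains sum to 0.293 − 0.206 + 0.328 = 0.415.
g_alb = 0.4472 − 0.415 = 0.03.

0.03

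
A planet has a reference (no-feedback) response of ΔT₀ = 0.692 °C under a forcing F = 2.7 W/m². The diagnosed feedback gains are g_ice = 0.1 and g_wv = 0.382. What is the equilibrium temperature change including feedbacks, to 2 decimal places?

Total gain g = 0.1 + 0.382 = 0.482.
Amplification A = 1/(1 − 0.482) = 1.931.
ΔT = 0.692 × 1.931 = 1.34 °C.

1.34 °C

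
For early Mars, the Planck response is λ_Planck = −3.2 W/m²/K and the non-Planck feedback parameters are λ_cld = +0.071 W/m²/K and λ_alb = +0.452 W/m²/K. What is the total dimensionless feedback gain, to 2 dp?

0.16

Convert to gains: g_cld = 0.071/3.2 = 0.02219; g_alb = 0.452/3.2 = 0.1412.
Total gain g = 0.16339.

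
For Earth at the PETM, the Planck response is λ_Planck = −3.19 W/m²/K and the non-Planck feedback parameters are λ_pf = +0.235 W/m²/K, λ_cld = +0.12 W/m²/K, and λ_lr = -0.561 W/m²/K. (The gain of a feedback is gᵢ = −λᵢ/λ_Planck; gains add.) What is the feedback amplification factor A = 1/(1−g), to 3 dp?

Convert to gains: g_pf = 0.235/3.19 = 0.07367; g_cld = 0.12/3.19 = 0.03762; g_lr = -0.561/3.19 = -0.1759.
Total gain g = -0.06461.
A = 1/(1 + 0.06461) = 0.939.

0.939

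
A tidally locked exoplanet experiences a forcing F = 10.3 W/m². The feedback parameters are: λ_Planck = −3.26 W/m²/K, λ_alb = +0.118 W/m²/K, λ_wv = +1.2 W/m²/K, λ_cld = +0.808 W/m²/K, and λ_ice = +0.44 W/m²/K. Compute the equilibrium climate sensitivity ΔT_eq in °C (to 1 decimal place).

Net feedback parameter λ = (−3.26) + (+0.118) + (+1.2) + (+0.808) + (+0.44) = -0.694 W/m²/K.
ΔT = −F/λ = −10.3/(-0.694) = 14.8 °C.

14.8 °C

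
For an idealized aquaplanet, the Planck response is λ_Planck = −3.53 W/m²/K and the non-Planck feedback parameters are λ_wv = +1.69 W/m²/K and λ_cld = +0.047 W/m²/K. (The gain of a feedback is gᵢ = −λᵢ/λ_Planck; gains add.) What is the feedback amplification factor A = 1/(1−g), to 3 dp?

1.969

Convert to gains: g_wv = 1.69/3.53 = 0.4788; g_cld = 0.047/3.53 = 0.01331.
Total gain g = 0.49211.
A = 1/(1 − 0.49211) = 1.969.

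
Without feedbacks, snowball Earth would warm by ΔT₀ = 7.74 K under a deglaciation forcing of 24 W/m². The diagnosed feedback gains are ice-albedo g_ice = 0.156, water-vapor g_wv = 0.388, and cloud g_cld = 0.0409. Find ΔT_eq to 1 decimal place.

18.6 K

Total gain g = 0.156 + 0.388 + 0.0409 = 0.5849.
Amplification A = 1/(1 − 0.5849) = 2.409.
ΔT = 7.74 × 2.409 = 18.6 K.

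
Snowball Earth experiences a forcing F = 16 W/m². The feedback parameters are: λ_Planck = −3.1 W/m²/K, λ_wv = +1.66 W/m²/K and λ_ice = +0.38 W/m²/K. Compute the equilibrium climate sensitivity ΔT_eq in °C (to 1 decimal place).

15.1 °C

Net feedback parameter λ = (−3.1) + (+1.66) + (+0.38) = -1.06 W/m²/K.
ΔT = −F/λ = −16/(-1.06) = 15.1 °C.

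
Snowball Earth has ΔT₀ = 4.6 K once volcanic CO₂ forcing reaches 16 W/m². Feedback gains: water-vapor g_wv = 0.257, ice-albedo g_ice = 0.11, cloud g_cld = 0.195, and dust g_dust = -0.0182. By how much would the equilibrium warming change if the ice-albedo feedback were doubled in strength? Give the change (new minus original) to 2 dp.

Original: g = 0.5438, ΔT = 4.6/(1−0.5438) = 10.0833 K.
With doubled ice-albedo: g' = 0.6538, ΔT' = 4.6/(1−0.6538) = 13.2871 K.
Change = 13.2871 − 10.0833 = 3.20 K.

3.20 K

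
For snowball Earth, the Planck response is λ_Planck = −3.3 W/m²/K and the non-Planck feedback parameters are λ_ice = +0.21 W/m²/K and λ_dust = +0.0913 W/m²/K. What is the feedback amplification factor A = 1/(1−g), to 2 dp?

Convert to gains: g_ice = 0.21/3.3 = 0.06364; g_dust = 0.0913/3.3 = 0.02767.
Total gain g = 0.09131.
A = 1/(1 − 0.09131) = 1.10.

1.10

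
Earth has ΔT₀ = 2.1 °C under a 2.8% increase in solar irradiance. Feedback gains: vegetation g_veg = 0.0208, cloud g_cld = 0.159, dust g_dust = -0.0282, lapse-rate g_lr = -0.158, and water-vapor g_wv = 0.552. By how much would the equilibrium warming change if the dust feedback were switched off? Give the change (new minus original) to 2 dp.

0.31 °C

Original: g = 0.5456, ΔT = 2.1/(1−0.5456) = 4.6215 °C.
Without dust: g' = 0.5738, ΔT' = 2.1/(1−0.5738) = 4.9273 °C.
Change = 4.9273 − 4.6215 = 0.31 °C.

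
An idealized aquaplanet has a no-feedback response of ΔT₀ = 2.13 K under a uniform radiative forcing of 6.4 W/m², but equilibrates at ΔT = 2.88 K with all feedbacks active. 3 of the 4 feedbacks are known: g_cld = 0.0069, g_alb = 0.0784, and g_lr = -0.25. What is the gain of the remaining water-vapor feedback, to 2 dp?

Amplification A = ΔT/ΔT₀ = 2.88/2.13 = 1.352.
Total gain g = 1 − 1/A = 1 − 1/1.352 = 0.2604.
Known gains sum to 0.0069 + 0.0784 − 0.25 = -0.1647.
g_wv = 0.2604 + 0.1647 = 0.43.

0.43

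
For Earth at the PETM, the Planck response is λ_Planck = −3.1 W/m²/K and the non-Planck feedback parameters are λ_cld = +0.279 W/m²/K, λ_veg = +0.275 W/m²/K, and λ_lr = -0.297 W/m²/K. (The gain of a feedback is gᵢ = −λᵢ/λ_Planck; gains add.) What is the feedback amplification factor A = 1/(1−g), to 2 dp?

1.09

Convert to gains: g_cld = 0.279/3.1 = 0.09; g_veg = 0.275/3.1 = 0.08871; g_lr = -0.297/3.1 = -0.09581.
Total gain g = 0.0829.
A = 1/(1 − 0.0829) = 1.09.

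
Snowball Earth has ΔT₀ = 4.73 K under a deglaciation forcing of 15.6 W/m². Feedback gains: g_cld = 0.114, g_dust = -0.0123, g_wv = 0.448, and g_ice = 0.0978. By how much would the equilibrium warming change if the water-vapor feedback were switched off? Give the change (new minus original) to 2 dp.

-7.51 K

Original: g = 0.6475, ΔT = 4.73/(1−0.6475) = 13.4184 K.
Without water-vapor: g' = 0.1995, ΔT' = 4.73/(1−0.1995) = 5.9088 K.
Change = 5.9088 − 13.4184 = -7.51 K.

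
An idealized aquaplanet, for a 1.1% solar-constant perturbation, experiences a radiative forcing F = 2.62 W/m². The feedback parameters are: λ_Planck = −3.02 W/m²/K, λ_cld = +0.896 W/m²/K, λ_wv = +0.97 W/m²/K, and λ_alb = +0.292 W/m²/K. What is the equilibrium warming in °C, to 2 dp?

3.04 °C

Net feedback parameter λ = (−3.02) + (+0.896) + (+0.97) + (+0.292) = -0.862 W/m²/K.
ΔT = −F/λ = −2.62/(-0.862) = 3.04 °C.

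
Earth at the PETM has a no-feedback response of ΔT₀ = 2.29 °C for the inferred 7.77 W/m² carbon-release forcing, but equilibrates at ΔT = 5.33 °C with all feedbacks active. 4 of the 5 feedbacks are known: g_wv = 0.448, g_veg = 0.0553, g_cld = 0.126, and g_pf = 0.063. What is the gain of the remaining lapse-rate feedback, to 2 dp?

-0.12

Amplification A = ΔT/ΔT₀ = 5.33/2.29 = 2.328.
Total gain g = 1 − 1/A = 1 − 1/2.328 = 0.5704.
Known gains sum to 0.448 + 0.0553 + 0.126 + 0.063 = 0.6923.
g_lr = 0.5704 − 0.6923 = -0.12.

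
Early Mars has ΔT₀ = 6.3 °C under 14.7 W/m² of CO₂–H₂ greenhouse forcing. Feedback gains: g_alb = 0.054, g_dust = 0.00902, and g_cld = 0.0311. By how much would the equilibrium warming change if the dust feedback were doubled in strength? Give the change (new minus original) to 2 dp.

0.07 °C

Original: g = 0.09412, ΔT = 6.3/(1−0.09412) = 6.9546 °C.
With doubled dust: g' = 0.10314, ΔT' = 6.3/(1−0.10314) = 7.0245 °C.
Change = 7.0245 − 6.9546 = 0.07 °C.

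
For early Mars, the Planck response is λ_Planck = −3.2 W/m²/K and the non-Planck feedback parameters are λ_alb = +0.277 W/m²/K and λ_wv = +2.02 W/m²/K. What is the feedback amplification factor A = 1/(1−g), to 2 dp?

Convert to gains: g_alb = 0.277/3.2 = 0.08656; g_wv = 2.02/3.2 = 0.6312.
Total gain g = 0.71776.
A = 1/(1 − 0.71776) = 3.54.

3.54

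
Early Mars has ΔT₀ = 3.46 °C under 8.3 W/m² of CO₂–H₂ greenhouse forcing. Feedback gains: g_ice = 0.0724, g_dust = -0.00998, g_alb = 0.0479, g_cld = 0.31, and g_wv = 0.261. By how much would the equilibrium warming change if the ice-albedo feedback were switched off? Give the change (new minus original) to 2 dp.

Original: g = 0.68132, ΔT = 3.46/(1−0.68132) = 10.8573 °C.
Without ice-albedo: g' = 0.60892, ΔT' = 3.46/(1−0.60892) = 8.8473 °C.
Change = 8.8473 − 10.8573 = -2.01 °C.

-2.01 °C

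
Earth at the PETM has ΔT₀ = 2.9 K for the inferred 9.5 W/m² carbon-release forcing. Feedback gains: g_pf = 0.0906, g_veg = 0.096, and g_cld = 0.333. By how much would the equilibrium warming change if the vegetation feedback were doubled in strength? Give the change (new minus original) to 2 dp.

Original: g = 0.5196, ΔT = 2.9/(1−0.5196) = 6.0366 K.
With doubled vegetation: g' = 0.6156, ΔT' = 2.9/(1−0.6156) = 7.5442 K.
Change = 7.5442 − 6.0366 = 1.51 K.

1.51 K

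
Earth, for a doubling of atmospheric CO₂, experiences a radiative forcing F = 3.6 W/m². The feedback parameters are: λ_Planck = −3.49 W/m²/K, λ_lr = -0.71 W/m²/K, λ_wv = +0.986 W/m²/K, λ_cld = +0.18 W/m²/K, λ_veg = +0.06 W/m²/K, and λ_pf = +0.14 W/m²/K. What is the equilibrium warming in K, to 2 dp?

Net feedback parameter λ = (−3.49) + (-0.71) + (+0.986) + (+0.18) + (+0.06) + (+0.14) = -2.834 W/m²/K.
ΔT = −F/λ = −3.6/(-2.834) = 1.27 K.

1.27 K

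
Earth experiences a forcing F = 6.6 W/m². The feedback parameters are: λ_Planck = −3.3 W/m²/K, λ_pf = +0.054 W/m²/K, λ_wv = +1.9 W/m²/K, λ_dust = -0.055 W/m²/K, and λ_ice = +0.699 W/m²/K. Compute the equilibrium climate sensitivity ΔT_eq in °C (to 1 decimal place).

9.4 °C

Net feedback parameter λ = (−3.3) + (+0.054) + (+1.9) + (-0.055) + (+0.699) = -0.702 W/m²/K.
ΔT = −F/λ = −6.6/(-0.702) = 9.4 °C.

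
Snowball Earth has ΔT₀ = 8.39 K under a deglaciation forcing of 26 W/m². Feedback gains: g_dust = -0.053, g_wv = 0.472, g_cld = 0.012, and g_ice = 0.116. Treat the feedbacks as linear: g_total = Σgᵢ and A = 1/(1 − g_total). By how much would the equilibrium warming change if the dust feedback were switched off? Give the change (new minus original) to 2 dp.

2.45 K

Original: g = 0.547, ΔT = 8.39/(1−0.547) = 18.5210 K.
Without dust: g' = 0.6, ΔT' = 8.39/(1−0.6) = 20.9750 K.
Change = 20.9750 − 18.5210 = 2.45 K.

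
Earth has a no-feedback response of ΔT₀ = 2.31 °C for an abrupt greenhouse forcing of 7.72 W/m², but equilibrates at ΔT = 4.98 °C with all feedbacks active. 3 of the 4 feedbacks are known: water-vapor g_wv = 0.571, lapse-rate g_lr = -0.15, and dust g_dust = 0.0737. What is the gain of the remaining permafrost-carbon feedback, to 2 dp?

0.04

Amplification A = ΔT/ΔT₀ = 4.98/2.31 = 2.156.
Total gain g = 1 − 1/A = 1 − 1/2.156 = 0.5362.
Known gains sum to 0.571 − 0.15 + 0.0737 = 0.4947.
g_pf = 0.5362 − 0.4947 = 0.04.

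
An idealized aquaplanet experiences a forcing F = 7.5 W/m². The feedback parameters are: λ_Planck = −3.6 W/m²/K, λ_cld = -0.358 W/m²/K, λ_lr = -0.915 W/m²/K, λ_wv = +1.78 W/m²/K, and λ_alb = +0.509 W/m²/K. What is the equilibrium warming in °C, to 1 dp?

Net feedback parameter λ = (−3.6) + (-0.358) + (-0.915) + (+1.78) + (+0.509) = -2.584 W/m²/K.
ΔT = −F/λ = −7.5/(-2.584) = 2.9 °C.

2.9 °C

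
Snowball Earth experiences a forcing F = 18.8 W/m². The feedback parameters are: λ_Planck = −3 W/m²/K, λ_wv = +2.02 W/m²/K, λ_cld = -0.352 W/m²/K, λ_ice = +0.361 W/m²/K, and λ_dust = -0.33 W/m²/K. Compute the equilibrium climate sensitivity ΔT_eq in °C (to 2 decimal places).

14.45 °C

Net feedback parameter λ = (−3) + (+2.02) + (-0.352) + (+0.361) + (-0.33) = -1.301 W/m²/K.
ΔT = −F/λ = −18.8/(-1.301) = 14.45 °C.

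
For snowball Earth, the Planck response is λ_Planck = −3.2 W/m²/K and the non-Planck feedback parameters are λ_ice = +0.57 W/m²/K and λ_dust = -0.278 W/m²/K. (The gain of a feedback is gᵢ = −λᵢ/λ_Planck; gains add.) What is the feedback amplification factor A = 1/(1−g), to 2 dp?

1.10

Convert to gains: g_ice = 0.57/3.2 = 0.1781; g_dust = -0.278/3.2 = -0.08688.
Total gain g = 0.09122.
A = 1/(1 − 0.09122) = 1.10.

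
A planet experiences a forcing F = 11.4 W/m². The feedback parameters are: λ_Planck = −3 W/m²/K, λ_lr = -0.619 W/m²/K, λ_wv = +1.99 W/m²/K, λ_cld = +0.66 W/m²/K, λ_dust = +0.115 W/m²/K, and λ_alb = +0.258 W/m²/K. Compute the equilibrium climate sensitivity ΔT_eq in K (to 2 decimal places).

Net feedback parameter λ = (−3) + (-0.619) + (+1.99) + (+0.66) + (+0.115) + (+0.258) = -0.596 W/m²/K.
ΔT = −F/λ = −11.4/(-0.596) = 19.13 K.

19.13 K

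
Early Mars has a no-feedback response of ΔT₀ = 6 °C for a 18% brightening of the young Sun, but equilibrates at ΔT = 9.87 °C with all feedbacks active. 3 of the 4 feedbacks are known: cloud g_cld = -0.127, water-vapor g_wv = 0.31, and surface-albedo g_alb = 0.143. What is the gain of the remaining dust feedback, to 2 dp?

Amplification A = ΔT/ΔT₀ = 9.87/6 = 1.645.
Total gain g = 1 − 1/A = 1 − 1/1.645 = 0.3921.
Known gains sum to -0.127 + 0.31 + 0.143 = 0.326.
g_dust = 0.3921 − 0.326 = 0.07.

0.07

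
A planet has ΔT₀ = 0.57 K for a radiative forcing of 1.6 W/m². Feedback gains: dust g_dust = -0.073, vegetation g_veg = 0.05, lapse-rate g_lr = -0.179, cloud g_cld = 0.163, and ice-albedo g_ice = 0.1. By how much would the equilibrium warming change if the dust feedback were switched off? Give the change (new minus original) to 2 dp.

0.05 K

Original: g = 0.061, ΔT = 0.57/(1−0.061) = 0.6070 K.
Without dust: g' = 0.134, ΔT' = 0.57/(1−0.134) = 0.6582 K.
Change = 0.6582 − 0.6070 = 0.05 K.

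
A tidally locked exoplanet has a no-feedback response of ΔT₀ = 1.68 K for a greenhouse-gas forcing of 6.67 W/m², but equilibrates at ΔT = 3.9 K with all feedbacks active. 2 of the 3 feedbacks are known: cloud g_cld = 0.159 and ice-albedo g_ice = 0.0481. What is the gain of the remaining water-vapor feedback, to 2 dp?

0.36

Amplification A = ΔT/ΔT₀ = 3.9/1.68 = 2.321.
Total gain g = 1 − 1/A = 1 − 1/2.321 = 0.5692.
Known gains sum to 0.159 + 0.0481 = 0.2071.
g_wv = 0.5692 − 0.2071 = 0.36.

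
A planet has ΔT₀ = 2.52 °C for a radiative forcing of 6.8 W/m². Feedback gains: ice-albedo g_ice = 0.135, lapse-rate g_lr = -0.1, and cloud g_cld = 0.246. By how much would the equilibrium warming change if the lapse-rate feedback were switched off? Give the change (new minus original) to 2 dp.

Original: g = 0.281, ΔT = 2.52/(1−0.281) = 3.5049 °C.
Without lapse-rate: g' = 0.381, ΔT' = 2.52/(1−0.381) = 4.0711 °C.
Change = 4.0711 − 3.5049 = 0.57 °C.

0.57 °C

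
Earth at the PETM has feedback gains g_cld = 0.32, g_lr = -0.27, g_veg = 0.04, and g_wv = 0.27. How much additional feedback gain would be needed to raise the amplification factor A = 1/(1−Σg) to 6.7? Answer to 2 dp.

Current total gain = 0.36.
Target gain for A = 6.7: g* = 1 − 1/6.7 = 0.8507.
Additional gain needed = 0.8507 − 0.36 = 0.49.

0.49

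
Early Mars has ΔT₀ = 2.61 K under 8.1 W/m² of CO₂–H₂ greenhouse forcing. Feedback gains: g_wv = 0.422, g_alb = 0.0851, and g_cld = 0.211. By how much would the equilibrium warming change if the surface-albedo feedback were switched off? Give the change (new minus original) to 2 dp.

-2.15 K

Original: g = 0.7181, ΔT = 2.61/(1−0.7181) = 9.2586 K.
Without surface-albedo: g' = 0.633, ΔT' = 2.61/(1−0.633) = 7.1117 K.
Change = 7.1117 − 9.2586 = -2.15 K.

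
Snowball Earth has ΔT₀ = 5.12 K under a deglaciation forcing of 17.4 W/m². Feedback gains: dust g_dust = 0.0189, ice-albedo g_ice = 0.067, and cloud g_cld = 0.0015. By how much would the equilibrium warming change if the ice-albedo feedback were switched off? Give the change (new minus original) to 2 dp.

-0.38 K

Original: g = 0.0874, ΔT = 5.12/(1−0.0874) = 5.6103 K.
Without ice-albedo: g' = 0.0204, ΔT' = 5.12/(1−0.0204) = 5.2266 K.
Change = 5.2266 − 5.6103 = -0.38 K.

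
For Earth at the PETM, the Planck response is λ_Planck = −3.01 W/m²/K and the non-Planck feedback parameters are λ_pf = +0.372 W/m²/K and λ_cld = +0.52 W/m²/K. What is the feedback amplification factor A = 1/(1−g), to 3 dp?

Convert to gains: g_pf = 0.372/3.01 = 0.1236; g_cld = 0.52/3.01 = 0.1728.
Total gain g = 0.2964.
A = 1/(1 − 0.2964) = 1.421.

1.421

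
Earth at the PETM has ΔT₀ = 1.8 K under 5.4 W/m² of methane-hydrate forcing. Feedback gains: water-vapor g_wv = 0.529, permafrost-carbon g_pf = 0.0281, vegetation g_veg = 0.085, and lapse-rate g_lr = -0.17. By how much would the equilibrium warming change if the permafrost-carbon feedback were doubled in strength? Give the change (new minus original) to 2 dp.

0.19 K

Original: g = 0.4721, ΔT = 1.8/(1−0.4721) = 3.4097 K.
With doubled permafrost-carbon: g' = 0.5002, ΔT' = 1.8/(1−0.5002) = 3.6014 K.
Change = 3.6014 − 3.4097 = 0.19 K.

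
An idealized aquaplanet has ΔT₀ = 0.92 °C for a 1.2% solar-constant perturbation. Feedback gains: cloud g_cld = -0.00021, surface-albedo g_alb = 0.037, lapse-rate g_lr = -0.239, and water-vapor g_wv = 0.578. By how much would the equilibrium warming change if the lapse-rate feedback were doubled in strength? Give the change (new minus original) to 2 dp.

Original: g = 0.37579, ΔT = 0.92/(1−0.37579) = 1.4739 °C.
With doubled lapse-rate: g' = 0.13679, ΔT' = 0.92/(1−0.13679) = 1.0658 °C.
Change = 1.0658 − 1.4739 = -0.41 °C.

-0.41 °C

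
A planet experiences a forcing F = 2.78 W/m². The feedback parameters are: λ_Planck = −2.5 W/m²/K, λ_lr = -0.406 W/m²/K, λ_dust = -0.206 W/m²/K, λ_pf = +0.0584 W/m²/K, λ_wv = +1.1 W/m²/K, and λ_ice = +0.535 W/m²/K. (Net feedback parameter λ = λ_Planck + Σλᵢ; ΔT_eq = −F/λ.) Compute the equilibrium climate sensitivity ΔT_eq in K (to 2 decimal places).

Net feedback parameter λ = (−2.5) + (-0.406) + (-0.206) + (+0.0584) + (+1.1) + (+0.535) = -1.4186 W/m²/K.
ΔT = −F/λ = −2.78/(-1.4186) = 1.96 K.

1.96 K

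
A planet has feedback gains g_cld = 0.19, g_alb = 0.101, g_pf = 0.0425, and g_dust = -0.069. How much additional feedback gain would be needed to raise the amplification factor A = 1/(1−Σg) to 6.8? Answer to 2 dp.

0.59

Current total gain = 0.2645.
Target gain for A = 6.8: g* = 1 − 1/6.8 = 0.8529.
Additional gain needed = 0.8529 − 0.2645 = 0.59.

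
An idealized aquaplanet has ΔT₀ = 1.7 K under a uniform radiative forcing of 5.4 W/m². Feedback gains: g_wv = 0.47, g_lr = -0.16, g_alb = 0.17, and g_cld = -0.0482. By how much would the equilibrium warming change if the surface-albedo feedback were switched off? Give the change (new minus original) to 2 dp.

-0.69 K

Original: g = 0.4318, ΔT = 1.7/(1−0.4318) = 2.9919 K.
Without surface-albedo: g' = 0.2618, ΔT' = 1.7/(1−0.2618) = 2.3029 K.
Change = 2.3029 − 2.9919 = -0.69 K.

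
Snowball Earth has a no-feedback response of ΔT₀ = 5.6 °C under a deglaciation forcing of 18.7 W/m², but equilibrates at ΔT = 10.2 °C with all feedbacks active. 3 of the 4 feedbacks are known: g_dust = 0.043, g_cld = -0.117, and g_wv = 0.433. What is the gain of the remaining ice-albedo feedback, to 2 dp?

Amplification A = ΔT/ΔT₀ = 10.2/5.6 = 1.821.
Total gain g = 1 − 1/A = 1 − 1/1.821 = 0.4509.
Known gains sum to 0.043 − 0.117 + 0.433 = 0.359.
g_ice = 0.4509 − 0.359 = 0.09.

0.09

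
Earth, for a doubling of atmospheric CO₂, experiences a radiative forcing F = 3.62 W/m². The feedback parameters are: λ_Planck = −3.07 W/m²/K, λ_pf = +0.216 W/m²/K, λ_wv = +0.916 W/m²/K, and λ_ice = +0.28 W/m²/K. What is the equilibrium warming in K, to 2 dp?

2.18 K

Net feedback parameter λ = (−3.07) + (+0.216) + (+0.916) + (+0.28) = -1.658 W/m²/K.
ΔT = −F/λ = −3.62/(-1.658) = 2.18 K.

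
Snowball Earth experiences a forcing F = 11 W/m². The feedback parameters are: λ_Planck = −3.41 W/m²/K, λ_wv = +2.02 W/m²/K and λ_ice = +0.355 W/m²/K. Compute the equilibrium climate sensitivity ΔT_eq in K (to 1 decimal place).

Net feedback parameter λ = (−3.41) + (+2.02) + (+0.355) = -1.035 W/m²/K.
ΔT = −F/λ = −11/(-1.035) = 10.6 K.

10.6 K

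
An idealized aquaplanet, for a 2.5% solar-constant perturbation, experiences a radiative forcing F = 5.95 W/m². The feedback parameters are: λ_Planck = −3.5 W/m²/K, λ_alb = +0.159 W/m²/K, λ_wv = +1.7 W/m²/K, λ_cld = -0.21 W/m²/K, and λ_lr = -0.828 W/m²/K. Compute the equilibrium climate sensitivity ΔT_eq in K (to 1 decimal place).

2.2 K

Net feedback parameter λ = (−3.5) + (+0.159) + (+1.7) + (-0.21) + (-0.828) = -2.679 W/m²/K.
ΔT = −F/λ = −5.95/(-2.679) = 2.2 K.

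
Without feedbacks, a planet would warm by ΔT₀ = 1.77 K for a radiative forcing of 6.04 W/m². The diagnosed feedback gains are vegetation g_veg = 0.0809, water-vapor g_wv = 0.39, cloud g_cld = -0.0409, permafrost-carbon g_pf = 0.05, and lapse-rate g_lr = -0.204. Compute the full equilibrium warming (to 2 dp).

2.44 K

Total gain g = 0.0809 + 0.39 − 0.0409 + 0.05 − 0.204 = 0.276.
Amplification A = 1/(1 − 0.276) = 1.381.
ΔT = 1.77 × 1.381 = 2.44 K.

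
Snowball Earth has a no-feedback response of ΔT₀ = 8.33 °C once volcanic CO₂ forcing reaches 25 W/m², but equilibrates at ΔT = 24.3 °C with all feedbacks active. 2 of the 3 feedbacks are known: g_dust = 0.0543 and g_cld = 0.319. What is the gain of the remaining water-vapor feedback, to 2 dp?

0.28

Amplification A = ΔT/ΔT₀ = 24.3/8.33 = 2.917.
Total gain g = 1 − 1/A = 1 − 1/2.917 = 0.6572.
Known gains sum to 0.0543 + 0.319 = 0.3733.
g_wv = 0.6572 − 0.3733 = 0.28.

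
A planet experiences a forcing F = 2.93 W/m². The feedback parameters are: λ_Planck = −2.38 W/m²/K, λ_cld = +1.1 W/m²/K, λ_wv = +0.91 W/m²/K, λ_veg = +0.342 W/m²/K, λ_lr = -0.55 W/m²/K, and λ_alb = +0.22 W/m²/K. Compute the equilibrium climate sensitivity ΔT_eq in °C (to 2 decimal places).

8.18 °C

Net feedback parameter λ = (−2.38) + (+1.1) + (+0.91) + (+0.342) + (-0.55) + (+0.22) = -0.358 W/m²/K.
ΔT = −F/λ = −2.93/(-0.358) = 8.18 °C.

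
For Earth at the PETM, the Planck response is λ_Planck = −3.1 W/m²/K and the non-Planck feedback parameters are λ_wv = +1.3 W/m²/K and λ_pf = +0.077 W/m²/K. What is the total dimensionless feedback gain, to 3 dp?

Convert to gains: g_wv = 1.3/3.1 = 0.4194; g_pf = 0.077/3.1 = 0.02484.
Total gain g = 0.44424.

0.444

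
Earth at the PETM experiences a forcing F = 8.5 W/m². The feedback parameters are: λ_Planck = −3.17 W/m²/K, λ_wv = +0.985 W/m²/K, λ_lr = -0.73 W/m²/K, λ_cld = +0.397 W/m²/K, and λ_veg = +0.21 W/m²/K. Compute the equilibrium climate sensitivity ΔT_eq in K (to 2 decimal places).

Net feedback parameter λ = (−3.17) + (+0.985) + (-0.73) + (+0.397) + (+0.21) = -2.308 W/m²/K.
ΔT = −F/λ = −8.5/(-2.308) = 3.68 K.

3.68 K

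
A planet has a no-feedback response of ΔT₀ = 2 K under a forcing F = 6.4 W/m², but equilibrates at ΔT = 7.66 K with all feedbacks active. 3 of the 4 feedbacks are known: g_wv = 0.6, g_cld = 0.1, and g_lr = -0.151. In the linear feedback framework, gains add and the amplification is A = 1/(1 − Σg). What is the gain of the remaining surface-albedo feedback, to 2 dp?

Amplification A = ΔT/ΔT₀ = 7.66/2 = 3.83.
Total gain g = 1 − 1/A = 1 − 1/3.83 = 0.7389.
Known gains sum to 0.6 + 0.1 − 0.151 = 0.549.
g_alb = 0.7389 − 0.549 = 0.19.

0.19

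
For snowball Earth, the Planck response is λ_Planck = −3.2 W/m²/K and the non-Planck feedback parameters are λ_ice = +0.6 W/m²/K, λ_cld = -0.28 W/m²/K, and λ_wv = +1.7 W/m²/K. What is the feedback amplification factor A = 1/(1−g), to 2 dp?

Convert to gains: g_ice = 0.6/3.2 = 0.1875; g_cld = -0.28/3.2 = -0.0875; g_wv = 1.7/3.2 = 0.5312.
Total gain g = 0.6312.
A = 1/(1 − 0.6312) = 2.71.

2.71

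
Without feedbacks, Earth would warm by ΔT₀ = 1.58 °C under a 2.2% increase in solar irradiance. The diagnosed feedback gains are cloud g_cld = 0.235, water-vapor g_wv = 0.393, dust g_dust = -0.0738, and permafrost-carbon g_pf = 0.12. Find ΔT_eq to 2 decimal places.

Total gain g = 0.235 + 0.393 − 0.0738 + 0.12 = 0.6742.
Amplification A = 1/(1 − 0.6742) = 3.069.
ΔT = 1.58 × 3.069 = 4.85 °C.

4.85 °C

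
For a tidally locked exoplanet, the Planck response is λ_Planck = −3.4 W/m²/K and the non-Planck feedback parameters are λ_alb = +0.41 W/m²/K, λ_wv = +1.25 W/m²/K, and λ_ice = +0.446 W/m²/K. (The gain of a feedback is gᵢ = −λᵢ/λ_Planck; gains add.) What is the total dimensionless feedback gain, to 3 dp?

Convert to gains: g_alb = 0.41/3.4 = 0.1206; g_wv = 1.25/3.4 = 0.3676; g_ice = 0.446/3.4 = 0.1312.
Total gain g = 0.6194.

0.619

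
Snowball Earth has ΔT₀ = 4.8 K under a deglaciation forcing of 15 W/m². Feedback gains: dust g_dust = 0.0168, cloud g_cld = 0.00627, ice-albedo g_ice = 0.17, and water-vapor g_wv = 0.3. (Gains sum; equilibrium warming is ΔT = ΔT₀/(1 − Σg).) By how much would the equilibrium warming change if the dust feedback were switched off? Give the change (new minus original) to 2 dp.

-0.30 K

Original: g = 0.49307, ΔT = 4.8/(1−0.49307) = 9.4688 K.
Without dust: g' = 0.47627, ΔT' = 4.8/(1−0.47627) = 9.1650 K.
Change = 9.1650 − 9.4688 = -0.30 K.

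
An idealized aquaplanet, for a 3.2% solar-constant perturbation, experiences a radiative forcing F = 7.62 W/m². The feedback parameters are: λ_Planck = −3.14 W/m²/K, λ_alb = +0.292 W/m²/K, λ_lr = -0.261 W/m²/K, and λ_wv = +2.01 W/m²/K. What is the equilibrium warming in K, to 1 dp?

Net feedback parameter λ = (−3.14) + (+0.292) + (-0.261) + (+2.01) = -1.099 W/m²/K.
ΔT = −F/λ = −7.62/(-1.099) = 6.9 K.

6.9 K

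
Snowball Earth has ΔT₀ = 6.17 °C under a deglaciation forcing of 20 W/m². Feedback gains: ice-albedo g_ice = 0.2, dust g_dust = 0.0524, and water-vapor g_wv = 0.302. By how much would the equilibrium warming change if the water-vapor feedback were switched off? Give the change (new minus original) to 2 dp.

-5.59 °C

Original: g = 0.5544, ΔT = 6.17/(1−0.5544) = 13.8465 °C.
Without water-vapor: g' = 0.2524, ΔT' = 6.17/(1−0.2524) = 8.2531 °C.
Change = 8.2531 − 13.8465 = -5.59 °C.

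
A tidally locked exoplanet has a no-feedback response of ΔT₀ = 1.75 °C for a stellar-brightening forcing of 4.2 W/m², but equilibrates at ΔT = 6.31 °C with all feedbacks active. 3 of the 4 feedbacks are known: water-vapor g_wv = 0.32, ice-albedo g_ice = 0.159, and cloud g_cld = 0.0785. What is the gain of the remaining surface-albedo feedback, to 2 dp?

0.17

Amplification A = ΔT/ΔT₀ = 6.31/1.75 = 3.606.
Total gain g = 1 − 1/A = 1 − 1/3.606 = 0.7227.
Known gains sum to 0.32 + 0.159 + 0.0785 = 0.5575.
g_alb = 0.7227 − 0.5575 = 0.17.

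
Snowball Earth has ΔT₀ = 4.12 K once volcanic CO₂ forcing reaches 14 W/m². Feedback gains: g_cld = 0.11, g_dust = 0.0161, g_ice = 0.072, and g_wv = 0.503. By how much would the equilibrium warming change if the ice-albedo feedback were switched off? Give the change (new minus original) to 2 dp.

Original: g = 0.7011, ΔT = 4.12/(1−0.7011) = 13.7839 K.
Without ice-albedo: g' = 0.6291, ΔT' = 4.12/(1−0.6291) = 11.1081 K.
Change = 11.1081 − 13.7839 = -2.68 K.

-2.68 K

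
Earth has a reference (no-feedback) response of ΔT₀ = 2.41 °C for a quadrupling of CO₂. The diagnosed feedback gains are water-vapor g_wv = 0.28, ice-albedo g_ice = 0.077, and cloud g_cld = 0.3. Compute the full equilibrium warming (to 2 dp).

7.03 °C

Total gain g = 0.28 + 0.077 + 0.3 = 0.657.
Amplification A = 1/(1 − 0.657) = 2.915.
ΔT = 2.41 × 2.915 = 7.03 °C.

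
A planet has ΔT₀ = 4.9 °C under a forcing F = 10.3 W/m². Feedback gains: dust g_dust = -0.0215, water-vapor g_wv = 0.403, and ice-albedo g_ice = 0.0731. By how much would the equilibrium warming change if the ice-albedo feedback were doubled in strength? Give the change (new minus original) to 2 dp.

1.39 °C

Original: g = 0.4546, ΔT = 4.9/(1−0.4546) = 8.9842 °C.
With doubled ice-albedo: g' = 0.5277, ΔT' = 4.9/(1−0.5277) = 10.3748 °C.
Change = 10.3748 − 8.9842 = 1.39 °C.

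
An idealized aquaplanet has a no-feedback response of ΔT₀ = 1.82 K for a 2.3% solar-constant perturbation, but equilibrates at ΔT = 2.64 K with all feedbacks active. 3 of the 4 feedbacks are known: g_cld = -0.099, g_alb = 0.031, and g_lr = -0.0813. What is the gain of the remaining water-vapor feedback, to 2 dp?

0.46

Amplification A = ΔT/ΔT₀ = 2.64/1.82 = 1.451.
Total gain g = 1 − 1/A = 1 − 1/1.451 = 0.3108.
Known gains sum to -0.099 + 0.031 − 0.0813 = -0.1493.
g_wv = 0.3108 + 0.1493 = 0.46.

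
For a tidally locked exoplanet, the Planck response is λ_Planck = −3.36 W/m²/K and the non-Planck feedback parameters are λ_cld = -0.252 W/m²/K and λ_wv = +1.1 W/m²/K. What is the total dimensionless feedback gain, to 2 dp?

Convert to gains: g_cld = -0.252/3.36 = -0.075; g_wv = 1.1/3.36 = 0.3274.
Total gain g = 0.2524.

0.25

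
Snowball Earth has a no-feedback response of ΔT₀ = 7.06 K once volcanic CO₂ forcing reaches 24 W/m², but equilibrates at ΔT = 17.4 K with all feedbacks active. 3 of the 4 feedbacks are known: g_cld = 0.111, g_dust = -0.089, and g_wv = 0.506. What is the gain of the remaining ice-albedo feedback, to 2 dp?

0.07

Amplification A = ΔT/ΔT₀ = 17.4/7.06 = 2.465.
Total gain g = 1 − 1/A = 1 − 1/2.465 = 0.5943.
Known gains sum to 0.111 − 0.089 + 0.506 = 0.528.
g_ice = 0.5943 − 0.528 = 0.07.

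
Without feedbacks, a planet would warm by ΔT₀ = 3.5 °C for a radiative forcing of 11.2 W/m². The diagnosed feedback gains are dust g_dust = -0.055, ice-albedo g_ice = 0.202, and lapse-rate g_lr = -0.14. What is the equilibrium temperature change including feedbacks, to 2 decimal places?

Total gain g = -0.055 + 0.202 − 0.14 = 0.007.
Amplification A = 1/(1 − 0.007) = 1.007.
ΔT = 3.5 × 1.007 = 3.52 °C.

3.52 °C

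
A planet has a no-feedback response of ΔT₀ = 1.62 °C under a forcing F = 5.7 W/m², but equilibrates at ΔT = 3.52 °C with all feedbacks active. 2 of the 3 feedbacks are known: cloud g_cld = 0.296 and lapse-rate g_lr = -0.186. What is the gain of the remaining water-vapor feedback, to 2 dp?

0.43

Amplification A = ΔT/ΔT₀ = 3.52/1.62 = 2.173.
Total gain g = 1 − 1/A = 1 − 1/2.173 = 0.5398.
Known gains sum to 0.296 − 0.186 = 0.11.
g_wv = 0.5398 − 0.11 = 0.43.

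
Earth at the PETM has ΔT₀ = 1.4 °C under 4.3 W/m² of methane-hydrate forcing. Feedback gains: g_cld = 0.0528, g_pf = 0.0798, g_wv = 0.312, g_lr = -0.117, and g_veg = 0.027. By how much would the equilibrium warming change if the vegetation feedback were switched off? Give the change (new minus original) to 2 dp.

Original: g = 0.3546, ΔT = 1.4/(1−0.3546) = 2.1692 °C.
Without vegetation: g' = 0.3276, ΔT' = 1.4/(1−0.3276) = 2.0821 °C.
Change = 2.0821 − 2.1692 = -0.09 °C.

-0.09 °C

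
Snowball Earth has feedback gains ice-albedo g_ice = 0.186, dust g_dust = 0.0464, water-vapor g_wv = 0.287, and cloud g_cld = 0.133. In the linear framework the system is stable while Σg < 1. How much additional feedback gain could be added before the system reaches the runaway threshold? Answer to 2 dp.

Current total gain = 0.186 + 0.0464 + 0.287 + 0.133 = 0.6524.
Margin to runaway = 1 − 0.6524 = 0.35.

0.35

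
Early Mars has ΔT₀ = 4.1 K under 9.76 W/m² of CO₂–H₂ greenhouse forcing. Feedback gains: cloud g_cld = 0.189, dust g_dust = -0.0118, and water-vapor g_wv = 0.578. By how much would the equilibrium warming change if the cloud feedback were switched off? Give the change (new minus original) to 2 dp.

Original: g = 0.7552, ΔT = 4.1/(1−0.7552) = 16.7484 K.
Without cloud: g' = 0.5662, ΔT' = 4.1/(1−0.5662) = 9.4514 K.
Change = 9.4514 − 16.7484 = -7.30 K.

-7.30 K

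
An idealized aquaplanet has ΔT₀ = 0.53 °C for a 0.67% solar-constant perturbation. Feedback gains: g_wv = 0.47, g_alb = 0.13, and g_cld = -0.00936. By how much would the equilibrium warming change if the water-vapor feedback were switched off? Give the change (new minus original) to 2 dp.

-0.69 °C

Original: g = 0.59064, ΔT = 0.53/(1−0.59064) = 1.2947 °C.
Without water-vapor: g' = 0.12064, ΔT' = 0.53/(1−0.12064) = 0.6027 °C.
Change = 0.6027 − 1.2947 = -0.69 °C.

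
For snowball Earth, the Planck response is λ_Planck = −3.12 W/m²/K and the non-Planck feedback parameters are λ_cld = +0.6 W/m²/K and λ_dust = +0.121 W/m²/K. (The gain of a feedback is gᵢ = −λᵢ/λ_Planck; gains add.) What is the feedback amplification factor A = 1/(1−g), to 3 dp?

Convert to gains: g_cld = 0.6/3.12 = 0.1923; g_dust = 0.121/3.12 = 0.03878.
Total gain g = 0.23108.
A = 1/(1 − 0.23108) = 1.301.

1.301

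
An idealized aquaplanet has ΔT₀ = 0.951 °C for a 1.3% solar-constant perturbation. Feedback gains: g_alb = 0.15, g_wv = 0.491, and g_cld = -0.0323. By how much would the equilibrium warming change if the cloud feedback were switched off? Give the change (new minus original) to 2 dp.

0.22 °C

Original: g = 0.6087, ΔT = 0.951/(1−0.6087) = 2.4304 °C.
Without cloud: g' = 0.641, ΔT' = 0.951/(1−0.641) = 2.6490 °C.
Change = 2.6490 − 2.4304 = 0.22 °C.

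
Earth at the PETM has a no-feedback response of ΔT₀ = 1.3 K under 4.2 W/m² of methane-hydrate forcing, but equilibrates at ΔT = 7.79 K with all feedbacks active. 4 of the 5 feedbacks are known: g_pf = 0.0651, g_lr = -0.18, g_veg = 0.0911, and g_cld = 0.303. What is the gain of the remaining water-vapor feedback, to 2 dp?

Amplification A = ΔT/ΔT₀ = 7.79/1.3 = 5.992.
Total gain g = 1 − 1/A = 1 − 1/5.992 = 0.8331.
Known gains sum to 0.0651 − 0.18 + 0.0911 + 0.303 = 0.2792.
g_wv = 0.8331 − 0.2792 = 0.55.

0.55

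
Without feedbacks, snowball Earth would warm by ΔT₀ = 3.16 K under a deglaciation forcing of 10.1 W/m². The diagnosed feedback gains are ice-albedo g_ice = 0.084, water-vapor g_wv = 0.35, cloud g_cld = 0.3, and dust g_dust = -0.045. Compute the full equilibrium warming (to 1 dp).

Total gain g = 0.084 + 0.35 + 0.3 − 0.045 = 0.689.
Amplification A = 1/(1 − 0.689) = 3.215.
ΔT = 3.16 × 3.215 = 10.2 K.

10.2 K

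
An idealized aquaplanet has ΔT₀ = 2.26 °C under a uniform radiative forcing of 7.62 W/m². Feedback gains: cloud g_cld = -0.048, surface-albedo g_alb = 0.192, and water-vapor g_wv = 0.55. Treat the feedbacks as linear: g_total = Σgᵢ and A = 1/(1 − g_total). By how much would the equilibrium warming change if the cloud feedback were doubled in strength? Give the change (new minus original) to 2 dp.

Original: g = 0.694, ΔT = 2.26/(1−0.694) = 7.3856 °C.
With doubled cloud: g' = 0.646, ΔT' = 2.26/(1−0.646) = 6.3842 °C.
Change = 6.3842 − 7.3856 = -1.00 °C.

-1.00 °C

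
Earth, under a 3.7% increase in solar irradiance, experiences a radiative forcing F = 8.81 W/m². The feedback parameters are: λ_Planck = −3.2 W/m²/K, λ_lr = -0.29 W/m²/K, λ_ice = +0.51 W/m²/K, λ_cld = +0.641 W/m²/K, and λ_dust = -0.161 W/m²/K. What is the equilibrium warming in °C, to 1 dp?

3.5 °C

Net feedback parameter λ = (−3.2) + (-0.29) + (+0.51) + (+0.641) + (-0.161) = -2.5 W/m²/K.
ΔT = −F/λ = −8.81/(-2.5) = 3.5 °C.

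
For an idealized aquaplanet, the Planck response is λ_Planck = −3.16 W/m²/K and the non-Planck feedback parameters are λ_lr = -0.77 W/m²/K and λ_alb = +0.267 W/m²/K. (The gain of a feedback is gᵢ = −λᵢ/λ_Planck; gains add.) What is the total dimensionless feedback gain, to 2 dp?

Convert to gains: g_lr = -0.77/3.16 = -0.2437; g_alb = 0.267/3.16 = 0.08449.
Total gain g = -0.15921.

-0.16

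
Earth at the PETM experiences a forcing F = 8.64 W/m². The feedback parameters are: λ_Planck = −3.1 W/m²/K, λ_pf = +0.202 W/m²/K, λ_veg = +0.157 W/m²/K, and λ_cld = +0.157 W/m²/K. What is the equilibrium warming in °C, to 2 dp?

3.34 °C

Net feedback parameter λ = (−3.1) + (+0.202) + (+0.157) + (+0.157) = -2.584 W/m²/K.
ΔT = −F/λ = −8.64/(-2.584) = 3.34 °C.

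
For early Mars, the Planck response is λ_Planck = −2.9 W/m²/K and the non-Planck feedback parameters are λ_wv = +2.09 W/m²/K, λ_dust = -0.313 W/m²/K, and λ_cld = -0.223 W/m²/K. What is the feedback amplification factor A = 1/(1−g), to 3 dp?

2.155

Convert to gains: g_wv = 2.09/2.9 = 0.7207; g_dust = -0.313/2.9 = -0.1079; g_cld = -0.223/2.9 = -0.0769.
Total gain g = 0.5359.
A = 1/(1 − 0.5359) = 2.155.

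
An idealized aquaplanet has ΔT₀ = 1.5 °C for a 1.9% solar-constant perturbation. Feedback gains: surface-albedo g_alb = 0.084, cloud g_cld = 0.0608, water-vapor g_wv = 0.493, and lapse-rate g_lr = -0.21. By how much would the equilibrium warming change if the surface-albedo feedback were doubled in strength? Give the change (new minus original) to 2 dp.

0.45 °C

Original: g = 0.4278, ΔT = 1.5/(1−0.4278) = 2.6215 °C.
With doubled surface-albedo: g' = 0.5118, ΔT' = 1.5/(1−0.5118) = 3.0725 °C.
Change = 3.0725 − 2.6215 = 0.45 °C.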